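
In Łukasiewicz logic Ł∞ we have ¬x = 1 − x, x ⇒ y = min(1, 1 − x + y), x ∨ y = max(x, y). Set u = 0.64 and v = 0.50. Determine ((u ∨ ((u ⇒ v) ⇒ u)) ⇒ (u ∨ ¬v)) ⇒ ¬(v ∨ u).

0.50

u ⇒ v = min(1, 1 − 0.64 + 0.50) = min(1, 0.86) = 0.86
(u ⇒ v) ⇒ u = min(1, 1 − 0.86 + 0.64) = min(1, 0.78) = 0.78
u ∨ ((u ⇒ v) ⇒ u) = max(0.64, 0.78) = 0.78
¬v = 1 − 0.50 = 0.50
u ∨ ¬v = max(0.64, 0.50) = 0.64
(u ∨ ((u ⇒ v) ⇒ u)) ⇒ (u ∨ ¬v) = min(1, 1 − 0.78 + 0.64) = min(1, 0.86) = 0.86
v ∨ u = max(0.50, 0.64) = 0.64
¬(v ∨ u) = 1 − 0.64 = 0.36
((u ∨ ((u ⇒ v) ⇒ u)) ⇒ (u ∨ ¬v)) ⇒ ¬(v ∨ u) = min(1, 1 − 0.86 + 0.36) = min(1, 0.50) = 0.50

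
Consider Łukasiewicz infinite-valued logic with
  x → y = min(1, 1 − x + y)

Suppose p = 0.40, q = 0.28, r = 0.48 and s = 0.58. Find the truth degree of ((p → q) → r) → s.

0.98

p → q = min(1, 1 − 0.40 + 0.28) = min(1, 0.88) = 0.88
(p → q) → r = min(1, 1 − 0.88 + 0.48) = min(1, 0.60) = 0.60
((p → q) → r) → s = min(1, 1 − 0.60 + 0.58) = min(1, 0.98) = 0.98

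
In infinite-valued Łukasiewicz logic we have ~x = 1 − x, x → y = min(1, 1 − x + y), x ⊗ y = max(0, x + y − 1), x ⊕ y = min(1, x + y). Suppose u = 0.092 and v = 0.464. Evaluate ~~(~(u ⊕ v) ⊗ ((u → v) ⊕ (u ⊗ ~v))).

0.444

u ⊕ v = min(1, 0.092 + 0.464) = min(1, 0.556) = 0.556
~(u ⊕ v) = 1 − 0.556 = 0.444
u → v = min(1, 1 − 0.092 + 0.464) = min(1, 1.372) = 1.000
~v = 1 − 0.464 = 0.536
u ⊗ ~v = max(0, 0.092 + 0.536 − 1) = max(0, -0.372) = 0.000
(u → v) ⊕ (u ⊗ ~v) = min(1, 1.000 + 0.000) = min(1, 1.000) = 1.000
~(u ⊕ v) ⊗ ((u → v) ⊕ (u ⊗ ~v)) = max(0, 0.444 + 1.000 − 1) = max(0, 0.444) = 0.444
~(~(u ⊕ v) ⊗ ((u → v) ⊕ (u ⊗ ~v))) = 1 − 0.444 = 0.556
~~(~(u ⊕ v) ⊗ ((u → v) ⊕ (u ⊗ ~v))) = 1 − 0.556 = 0.444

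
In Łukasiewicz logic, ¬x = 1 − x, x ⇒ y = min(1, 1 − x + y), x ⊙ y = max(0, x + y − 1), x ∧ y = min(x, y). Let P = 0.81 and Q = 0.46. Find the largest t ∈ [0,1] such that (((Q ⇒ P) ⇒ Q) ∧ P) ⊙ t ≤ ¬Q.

Q ⇒ P = min(1, 1 − 0.46 + 0.81) = min(1, 1.35) = 1.00
(Q ⇒ P) ⇒ Q = min(1, 1 − 1.00 + 0.46) = min(1, 0.46) = 0.46
((Q ⇒ P) ⇒ Q) ∧ P = min(0.46, 0.81) = 0.46
So the left factor is ((Q ⇒ P) ⇒ Q) ∧ P = 0.46.
¬Q = 1 − 0.46 = 0.54
So the right-hand bound is ¬Q = 0.54.
The residuum of the Łukasiewicz t-norm gives the supremum: min(1, 1 − 0.46 + 0.54).
1 − 0.46 + 0.54 = 1.08, so t = min(1, 1.08) = 1.00.
Check: 0.46 ⊙ 1.00 = max(0, 0.46) = 0.46 ≤ 0.54.

1.00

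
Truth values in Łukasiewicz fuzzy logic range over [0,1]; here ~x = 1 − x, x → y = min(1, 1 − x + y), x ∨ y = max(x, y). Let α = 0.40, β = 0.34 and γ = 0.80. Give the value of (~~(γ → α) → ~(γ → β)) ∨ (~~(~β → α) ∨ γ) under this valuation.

0.86

γ → α = min(1, 1 − 0.80 + 0.40) = min(1, 0.60) = 0.60
~(γ → α) = 1 − 0.60 = 0.40
~~(γ → α) = 1 − 0.40 = 0.60
γ → β = min(1, 1 − 0.80 + 0.34) = min(1, 0.54) = 0.54
~(γ → β) = 1 − 0.54 = 0.46
~~(γ → α) → ~(γ → β) = min(1, 1 − 0.60 + 0.46) = min(1, 0.86) = 0.86
~β = 1 − 0.34 = 0.66
~β → α = min(1, 1 − 0.66 + 0.40) = min(1, 0.74) = 0.74
~(~β → α) = 1 − 0.74 = 0.26
~~(~β → α) = 1 − 0.26 = 0.74
~~(~β → α) ∨ γ = max(0.74, 0.80) = 0.80
(~~(γ → α) → ~(γ → β)) ∨ (~~(~β → α) ∨ γ) = max(0.86, 0.80) = 0.86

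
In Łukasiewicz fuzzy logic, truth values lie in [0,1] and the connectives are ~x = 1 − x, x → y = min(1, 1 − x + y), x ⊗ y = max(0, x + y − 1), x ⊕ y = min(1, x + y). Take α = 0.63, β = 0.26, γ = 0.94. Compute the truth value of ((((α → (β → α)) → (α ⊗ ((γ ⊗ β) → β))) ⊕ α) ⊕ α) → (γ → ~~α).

0.69

β → α = min(1, 1 − 0.26 + 0.63) = min(1, 1.37) = 1.00
α → (β → α) = min(1, 1 − 0.63 + 1.00) = min(1, 1.37) = 1.00
γ ⊗ β = max(0, 0.94 + 0.26 − 1) = max(0, 0.20) = 0.20
(γ ⊗ β) → β = min(1, 1 − 0.20 + 0.26) = min(1, 1.06) = 1.00
α ⊗ ((γ ⊗ β) → β) = max(0, 0.63 + 1.00 − 1) = max(0, 0.63) = 0.63
(α → (β → α)) → (α ⊗ ((γ ⊗ β) → β)) = min(1, 1 − 1.00 + 0.63) = min(1, 0.63) = 0.63
((α → (β → α)) → (α ⊗ ((γ ⊗ β) → β))) ⊕ α = min(1, 0.63 + 0.63) = min(1, 1.26) = 1.00
(((α → (β → α)) → (α ⊗ ((γ ⊗ β) → β))) ⊕ α) ⊕ α = min(1, 1.00 + 0.63) = min(1, 1.63) = 1.00
~α = 1 − 0.63 = 0.37
~~α = 1 − 0.37 = 0.63
γ → ~~α = min(1, 1 − 0.94 + 0.63) = min(1, 0.69) = 0.69
((((α → (β → α)) → (α ⊗ ((γ ⊗ β) → β))) ⊕ α) ⊕ α) → (γ → ~~α) = min(1, 1 − 1.00 + 0.69) = min(1, 0.69) = 0.69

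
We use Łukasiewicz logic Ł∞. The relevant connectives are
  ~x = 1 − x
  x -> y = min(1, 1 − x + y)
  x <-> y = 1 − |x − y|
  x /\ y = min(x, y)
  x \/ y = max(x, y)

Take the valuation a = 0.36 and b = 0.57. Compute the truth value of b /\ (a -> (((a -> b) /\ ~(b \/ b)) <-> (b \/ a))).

0.57

a -> b = min(1, 1 − 0.36 + 0.57) = min(1, 1.21) = 1.00
b \/ b = max(0.57, 0.57) = 0.57
~(b \/ b) = 1 − 0.57 = 0.43
(a -> b) /\ ~(b \/ b) = min(1.00, 0.43) = 0.43
b \/ a = max(0.57, 0.36) = 0.57
((a -> b) /\ ~(b \/ b)) <-> (b \/ a) = 1 − |0.43 − 0.57| = 1 − 0.14 = 0.86
a -> (((a -> b) /\ ~(b \/ b)) <-> (b \/ a)) = min(1, 1 − 0.36 + 0.86) = min(1, 1.50) = 1.00
b /\ (a -> (((a -> b) /\ ~(b \/ b)) <-> (b \/ a))) = min(0.57, 1.00) = 0.57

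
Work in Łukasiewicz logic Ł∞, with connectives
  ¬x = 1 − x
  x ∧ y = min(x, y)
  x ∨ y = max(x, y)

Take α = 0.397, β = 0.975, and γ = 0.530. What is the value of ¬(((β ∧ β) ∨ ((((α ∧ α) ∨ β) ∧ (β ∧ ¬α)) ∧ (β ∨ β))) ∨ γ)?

β ∧ β = min(0.975, 0.975) = 0.975
α ∧ α = min(0.397, 0.397) = 0.397
(α ∧ α) ∨ β = max(0.397, 0.975) = 0.975
¬α = 1 − 0.397 = 0.603
β ∧ ¬α = min(0.975, 0.603) = 0.603
((α ∧ α) ∨ β) ∧ (β ∧ ¬α) = min(0.975, 0.603) = 0.603
β ∨ β = max(0.975, 0.975) = 0.975
(((α ∧ α) ∨ β) ∧ (β ∧ ¬α)) ∧ (β ∨ β) = min(0.603, 0.975) = 0.603
(β ∧ β) ∨ ((((α ∧ α) ∨ β) ∧ (β ∧ ¬α)) ∧ (β ∨ β)) = max(0.975, 0.603) = 0.975
((β ∧ β) ∨ ((((α ∧ α) ∨ β) ∧ (β ∧ ¬α)) ∧ (β ∨ β))) ∨ γ = max(0.975, 0.530) = 0.975
¬(((β ∧ β) ∨ ((((α ∧ α) ∨ β) ∧ (β ∧ ¬α)) ∧ (β ∨ β))) ∨ γ) = 1 − 0.975 = 0.025

0.025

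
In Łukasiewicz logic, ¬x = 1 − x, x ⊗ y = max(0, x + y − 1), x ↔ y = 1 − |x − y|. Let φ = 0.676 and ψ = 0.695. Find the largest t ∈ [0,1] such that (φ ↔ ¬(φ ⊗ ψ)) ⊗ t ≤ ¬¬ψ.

φ ⊗ ψ = max(0, 0.676 + 0.695 − 1) = max(0, 0.371) = 0.371
¬(φ ⊗ ψ) = 1 − 0.371 = 0.629
φ ↔ ¬(φ ⊗ ψ) = 1 − |0.676 − 0.629| = 1 − 0.047 = 0.953
So the left factor is φ ↔ ¬(φ ⊗ ψ) = 0.953.
¬ψ = 1 − 0.695 = 0.305
¬¬ψ = 1 − 0.305 = 0.695
So the right-hand bound is ¬¬ψ = 0.695.
The residuum of the Łukasiewicz t-norm gives the supremum: min(1, 1 − 0.953 + 0.695).
1 − 0.953 + 0.695 = 0.742, so t = min(1, 0.742) = 0.742.
Check: 0.953 ⊗ 0.742 = max(0, 0.695) = 0.695 ≤ 0.695.

0.742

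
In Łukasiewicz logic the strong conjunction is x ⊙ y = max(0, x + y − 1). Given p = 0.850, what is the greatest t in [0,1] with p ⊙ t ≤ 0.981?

The residuum of the Łukasiewicz t-norm gives the supremum: min(1, 1 − 0.850 + 0.981).
1 − 0.850 + 0.981 = 1.131, so t = min(1, 1.131) = 1.000.
Check: 0.850 ⊙ 1.000 = max(0, 0.850) = 0.850 ≤ 0.981.

1.000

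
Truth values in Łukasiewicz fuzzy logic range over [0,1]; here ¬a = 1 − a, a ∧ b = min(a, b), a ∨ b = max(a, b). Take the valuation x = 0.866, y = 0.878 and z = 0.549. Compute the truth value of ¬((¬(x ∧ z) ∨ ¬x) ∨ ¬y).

0.549

x ∧ z = min(0.866, 0.549) = 0.549
¬(x ∧ z) = 1 − 0.549 = 0.451
¬x = 1 − 0.866 = 0.134
¬(x ∧ z) ∨ ¬x = max(0.451, 0.134) = 0.451
¬y = 1 − 0.878 = 0.122
(¬(x ∧ z) ∨ ¬x) ∨ ¬y = max(0.451, 0.122) = 0.451
¬((¬(x ∧ z) ∨ ¬x) ∨ ¬y) = 1 − 0.451 = 0.549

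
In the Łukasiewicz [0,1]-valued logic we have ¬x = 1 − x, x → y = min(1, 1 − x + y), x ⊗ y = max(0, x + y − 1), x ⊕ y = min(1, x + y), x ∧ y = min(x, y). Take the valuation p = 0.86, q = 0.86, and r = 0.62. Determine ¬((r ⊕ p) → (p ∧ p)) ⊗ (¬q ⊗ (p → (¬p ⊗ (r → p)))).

r ⊕ p = min(1, 0.62 + 0.86) = min(1, 1.48) = 1.00
p ∧ p = min(0.86, 0.86) = 0.86
(r ⊕ p) → (p ∧ p) = min(1, 1 − 1.00 + 0.86) = min(1, 0.86) = 0.86
¬((r ⊕ p) → (p ∧ p)) = 1 − 0.86 = 0.14
¬q = 1 − 0.86 = 0.14
¬p = 1 − 0.86 = 0.14
r → p = min(1, 1 − 0.62 + 0.86) = min(1, 1.24) = 1.00
¬p ⊗ (r → p) = max(0, 0.14 + 1.00 − 1) = max(0, 0.14) = 0.14
p → (¬p ⊗ (r → p)) = min(1, 1 − 0.86 + 0.14) = min(1, 0.28) = 0.28
¬q ⊗ (p → (¬p ⊗ (r → p))) = max(0, 0.14 + 0.28 − 1) = max(0, -0.58) = 0.00
¬((r ⊕ p) → (p ∧ p)) ⊗ (¬q ⊗ (p → (¬p ⊗ (r → p)))) = max(0, 0.14 + 0.00 − 1) = max(0, -0.86) = 0.00

0.00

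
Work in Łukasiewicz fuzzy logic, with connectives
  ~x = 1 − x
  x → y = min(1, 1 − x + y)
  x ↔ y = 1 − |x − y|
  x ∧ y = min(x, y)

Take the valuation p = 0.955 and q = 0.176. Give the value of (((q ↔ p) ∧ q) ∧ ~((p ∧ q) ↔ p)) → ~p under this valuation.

q ↔ p = 1 − |0.176 − 0.955| = 1 − 0.779 = 0.221
(q ↔ p) ∧ q = min(0.221, 0.176) = 0.176
p ∧ q = min(0.955, 0.176) = 0.176
(p ∧ q) ↔ p = 1 − |0.176 − 0.955| = 1 − 0.779 = 0.221
~((p ∧ q) ↔ p) = 1 − 0.221 = 0.779
((q ↔ p) ∧ q) ∧ ~((p ∧ q) ↔ p) = min(0.176, 0.779) = 0.176
~p = 1 − 0.955 = 0.045
(((q ↔ p) ∧ q) ∧ ~((p ∧ q) ↔ p)) → ~p = min(1, 1 − 0.176 + 0.045) = min(1, 0.869) = 0.869

0.869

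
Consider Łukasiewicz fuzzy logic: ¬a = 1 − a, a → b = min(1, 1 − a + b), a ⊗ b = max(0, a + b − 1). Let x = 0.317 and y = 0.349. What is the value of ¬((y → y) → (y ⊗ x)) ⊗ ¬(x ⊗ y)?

1.000

y → y = min(1, 1 − 0.349 + 0.349) = min(1, 1.000) = 1.000
y ⊗ x = max(0, 0.349 + 0.317 − 1) = max(0, -0.334) = 0.000
(y → y) → (y ⊗ x) = min(1, 1 − 1.000 + 0.000) = min(1, 0.000) = 0.000
¬((y → y) → (y ⊗ x)) = 1 − 0.000 = 1.000
x ⊗ y = max(0, 0.317 + 0.349 − 1) = max(0, -0.334) = 0.000
¬(x ⊗ y) = 1 − 0.000 = 1.000
¬((y → y) → (y ⊗ x)) ⊗ ¬(x ⊗ y) = max(0, 1.000 + 1.000 − 1) = max(0, 1.000) = 1.000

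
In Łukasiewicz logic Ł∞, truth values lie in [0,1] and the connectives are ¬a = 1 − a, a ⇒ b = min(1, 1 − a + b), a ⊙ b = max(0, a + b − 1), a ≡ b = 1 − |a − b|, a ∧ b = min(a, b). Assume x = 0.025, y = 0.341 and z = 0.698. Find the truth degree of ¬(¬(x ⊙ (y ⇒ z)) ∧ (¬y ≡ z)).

0.039

y ⇒ z = min(1, 1 − 0.341 + 0.698) = min(1, 1.357) = 1.000
x ⊙ (y ⇒ z) = max(0, 0.025 + 1.000 − 1) = max(0, 0.025) = 0.025
¬(x ⊙ (y ⇒ z)) = 1 − 0.025 = 0.975
¬y = 1 − 0.341 = 0.659
¬y ≡ z = 1 − |0.659 − 0.698| = 1 − 0.039 = 0.961
¬(x ⊙ (y ⇒ z)) ∧ (¬y ≡ z) = min(0.975, 0.961) = 0.961
¬(¬(x ⊙ (y ⇒ z)) ∧ (¬y ≡ z)) = 1 − 0.961 = 0.039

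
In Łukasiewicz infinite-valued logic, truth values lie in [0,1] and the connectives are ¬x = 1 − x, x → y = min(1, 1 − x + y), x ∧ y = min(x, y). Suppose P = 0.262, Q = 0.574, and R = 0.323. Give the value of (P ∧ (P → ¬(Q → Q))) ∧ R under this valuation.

Q → Q = min(1, 1 − 0.574 + 0.574) = min(1, 1.000) = 1.000
¬(Q → Q) = 1 − 1.000 = 0.000
P → ¬(Q → Q) = min(1, 1 − 0.262 + 0.000) = min(1, 0.738) = 0.738
P ∧ (P → ¬(Q → Q)) = min(0.262, 0.738) = 0.262
(P ∧ (P → ¬(Q → Q))) ∧ R = min(0.262, 0.323) = 0.262

0.262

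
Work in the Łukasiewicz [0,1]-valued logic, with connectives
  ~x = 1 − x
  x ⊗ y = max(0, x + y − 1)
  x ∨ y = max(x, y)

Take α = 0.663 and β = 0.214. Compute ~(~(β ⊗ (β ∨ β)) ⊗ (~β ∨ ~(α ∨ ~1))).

β ∨ β = max(0.214, 0.214) = 0.214
β ⊗ (β ∨ β) = max(0, 0.214 + 0.214 − 1) = max(0, -0.572) = 0.000
~(β ⊗ (β ∨ β)) = 1 − 0.000 = 1.000
~β = 1 − 0.214 = 0.786
~1 = 1 − 1.000 = 0.000
α ∨ ~1 = max(0.663, 0.000) = 0.663
~(α ∨ ~1) = 1 − 0.663 = 0.337
~β ∨ ~(α ∨ ~1) = max(0.786, 0.337) = 0.786
~(β ⊗ (β ∨ β)) ⊗ (~β ∨ ~(α ∨ ~1)) = max(0, 1.000 + 0.786 − 1) = max(0, 0.786) = 0.786
~(~(β ⊗ (β ∨ β)) ⊗ (~β ∨ ~(α ∨ ~1))) = 1 − 0.786 = 0.214

0.214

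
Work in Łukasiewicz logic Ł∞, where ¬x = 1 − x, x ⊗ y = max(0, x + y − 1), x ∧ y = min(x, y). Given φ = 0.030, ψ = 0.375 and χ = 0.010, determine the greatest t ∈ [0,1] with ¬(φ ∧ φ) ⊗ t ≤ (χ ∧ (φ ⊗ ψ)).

0.030

φ ∧ φ = min(0.030, 0.030) = 0.030
¬(φ ∧ φ) = 1 − 0.030 = 0.970
So the left factor is ¬(φ ∧ φ) = 0.970.
φ ⊗ ψ = max(0, 0.030 + 0.375 − 1) = max(0, -0.595) = 0.000
χ ∧ (φ ⊗ ψ) = min(0.010, 0.000) = 0.000
So the right-hand bound is χ ∧ (φ ⊗ ψ) = 0.000.
The residuum of the Łukasiewicz t-norm gives the supremum: min(1, 1 − 0.970 + 0.000).
1 − 0.970 + 0.000 = 0.030, so t = min(1, 0.030) = 0.030.
Check: 0.970 ⊗ 0.030 = max(0, 0.000) = 0.000 ≤ 0.000.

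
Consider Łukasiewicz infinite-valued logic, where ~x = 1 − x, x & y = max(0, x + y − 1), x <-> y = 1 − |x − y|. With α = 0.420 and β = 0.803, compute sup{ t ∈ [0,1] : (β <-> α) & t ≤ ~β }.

0.580

β <-> α = 1 − |0.803 − 0.420| = 1 − 0.383 = 0.617
So the left factor is β <-> α = 0.617.
~β = 1 − 0.803 = 0.197
So the right-hand bound is ~β = 0.197.
The residuum of the Łukasiewicz t-norm gives the supremum: min(1, 1 − 0.617 + 0.197).
1 − 0.617 + 0.197 = 0.580, so t = min(1, 0.580) = 0.580.
Check: 0.617 & 0.580 = max(0, 0.197) = 0.197 ≤ 0.197.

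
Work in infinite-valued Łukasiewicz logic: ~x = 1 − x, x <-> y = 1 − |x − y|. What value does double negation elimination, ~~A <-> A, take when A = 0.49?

1.00

~A = 1 − 0.49 = 0.51
~~A = 1 − 0.51 = 0.49
~~A <-> A = 1 − |0.49 − 0.49| = 1 − 0.00 = 1.00
(As expected: always 1 in Ł∞ since negation is involutive.)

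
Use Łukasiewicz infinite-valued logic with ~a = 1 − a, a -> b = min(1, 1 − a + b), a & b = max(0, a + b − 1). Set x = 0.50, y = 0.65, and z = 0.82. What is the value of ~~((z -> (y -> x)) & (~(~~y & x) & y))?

0.50

y -> x = min(1, 1 − 0.65 + 0.50) = min(1, 0.85) = 0.85
z -> (y -> x) = min(1, 1 − 0.82 + 0.85) = min(1, 1.03) = 1.00
~y = 1 − 0.65 = 0.35
~~y = 1 − 0.35 = 0.65
~~y & x = max(0, 0.65 + 0.50 − 1) = max(0, 0.15) = 0.15
~(~~y & x) = 1 − 0.15 = 0.85
~(~~y & x) & y = max(0, 0.85 + 0.65 − 1) = max(0, 0.50) = 0.50
(z -> (y -> x)) & (~(~~y & x) & y) = max(0, 1.00 + 0.50 − 1) = max(0, 0.50) = 0.50
~((z -> (y -> x)) & (~(~~y & x) & y)) = 1 − 0.50 = 0.50
~~((z -> (y -> x)) & (~(~~y & x) & y)) = 1 − 0.50 = 0.50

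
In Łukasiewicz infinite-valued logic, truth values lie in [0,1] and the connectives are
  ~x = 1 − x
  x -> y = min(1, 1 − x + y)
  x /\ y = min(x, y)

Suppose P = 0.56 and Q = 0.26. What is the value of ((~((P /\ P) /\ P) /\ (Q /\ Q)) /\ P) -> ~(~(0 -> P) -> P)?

P /\ P = min(0.56, 0.56) = 0.56
(P /\ P) /\ P = min(0.56, 0.56) = 0.56
~((P /\ P) /\ P) = 1 − 0.56 = 0.44
Q /\ Q = min(0.26, 0.26) = 0.26
~((P /\ P) /\ P) /\ (Q /\ Q) = min(0.44, 0.26) = 0.26
(~((P /\ P) /\ P) /\ (Q /\ Q)) /\ P = min(0.26, 0.56) = 0.26
0 -> P = min(1, 1 − 0.00 + 0.56) = min(1, 1.56) = 1.00
~(0 -> P) = 1 − 1.00 = 0.00
~(0 -> P) -> P = min(1, 1 − 0.00 + 0.56) = min(1, 1.56) = 1.00
~(~(0 -> P) -> P) = 1 − 1.00 = 0.00
((~((P /\ P) /\ P) /\ (Q /\ Q)) /\ P) -> ~(~(0 -> P) -> P) = min(1, 1 − 0.26 + 0.00) = min(1, 0.74) = 0.74

0.74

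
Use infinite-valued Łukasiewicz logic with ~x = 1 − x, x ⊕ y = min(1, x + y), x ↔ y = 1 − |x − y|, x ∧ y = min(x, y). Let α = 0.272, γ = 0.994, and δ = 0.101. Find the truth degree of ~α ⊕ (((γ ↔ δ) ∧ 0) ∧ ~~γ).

0.728

~α = 1 − 0.272 = 0.728
γ ↔ δ = 1 − |0.994 − 0.101| = 1 − 0.893 = 0.107
(γ ↔ δ) ∧ 0 = min(0.107, 0.000) = 0.000
~γ = 1 − 0.994 = 0.006
~~γ = 1 − 0.006 = 0.994
((γ ↔ δ) ∧ 0) ∧ ~~γ = min(0.000, 0.994) = 0.000
~α ⊕ (((γ ↔ δ) ∧ 0) ∧ ~~γ) = min(1, 0.728 + 0.000) = min(1, 0.728) = 0.728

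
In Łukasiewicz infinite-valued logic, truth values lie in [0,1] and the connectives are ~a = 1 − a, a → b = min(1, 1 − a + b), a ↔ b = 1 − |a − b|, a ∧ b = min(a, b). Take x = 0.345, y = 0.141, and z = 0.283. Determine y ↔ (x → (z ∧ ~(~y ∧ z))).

0.203

~y = 1 − 0.141 = 0.859
~y ∧ z = min(0.859, 0.283) = 0.283
~(~y ∧ z) = 1 − 0.283 = 0.717
z ∧ ~(~y ∧ z) = min(0.283, 0.717) = 0.283
x → (z ∧ ~(~y ∧ z)) = min(1, 1 − 0.345 + 0.283) = min(1, 0.938) = 0.938
y ↔ (x → (z ∧ ~(~y ∧ z))) = 1 − |0.141 − 0.938| = 1 − 0.797 = 0.203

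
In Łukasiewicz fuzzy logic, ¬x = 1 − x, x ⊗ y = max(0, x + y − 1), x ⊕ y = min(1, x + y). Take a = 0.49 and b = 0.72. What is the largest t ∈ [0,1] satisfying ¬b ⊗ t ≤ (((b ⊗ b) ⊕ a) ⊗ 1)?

1.00

¬b = 1 − 0.72 = 0.28
So the left factor is ¬b = 0.28.
b ⊗ b = max(0, 0.72 + 0.72 − 1) = max(0, 0.44) = 0.44
(b ⊗ b) ⊕ a = min(1, 0.44 + 0.49) = min(1, 0.93) = 0.93
((b ⊗ b) ⊕ a) ⊗ 1 = max(0, 0.93 + 1.00 − 1) = max(0, 0.93) = 0.93
So the right-hand bound is ((b ⊗ b) ⊕ a) ⊗ 1 = 0.93.
The residuum of the Łukasiewicz t-norm gives the supremum: min(1, 1 − 0.28 + 0.93).
1 − 0.28 + 0.93 = 1.65, so t = min(1, 1.65) = 1.00.
Check: 0.28 ⊗ 1.00 = max(0, 0.28) = 0.28 ≤ 0.93.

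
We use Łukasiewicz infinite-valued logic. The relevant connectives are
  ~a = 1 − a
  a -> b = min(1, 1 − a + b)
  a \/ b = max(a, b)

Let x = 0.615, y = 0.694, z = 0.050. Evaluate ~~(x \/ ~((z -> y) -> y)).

0.615

z -> y = min(1, 1 − 0.050 + 0.694) = min(1, 1.644) = 1.000
(z -> y) -> y = min(1, 1 − 1.000 + 0.694) = min(1, 0.694) = 0.694
~((z -> y) -> y) = 1 − 0.694 = 0.306
x \/ ~((z -> y) -> y) = max(0.615, 0.306) = 0.615
~(x \/ ~((z -> y) -> y)) = 1 − 0.615 = 0.385
~~(x \/ ~((z -> y) -> y)) = 1 − 0.385 = 0.615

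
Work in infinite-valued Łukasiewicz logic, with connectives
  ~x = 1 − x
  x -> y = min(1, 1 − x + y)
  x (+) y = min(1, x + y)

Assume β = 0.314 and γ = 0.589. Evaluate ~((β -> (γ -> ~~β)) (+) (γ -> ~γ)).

~β = 1 − 0.314 = 0.686
~~β = 1 − 0.686 = 0.314
γ -> ~~β = min(1, 1 − 0.589 + 0.314) = min(1, 0.725) = 0.725
β -> (γ -> ~~β) = min(1, 1 − 0.314 + 0.725) = min(1, 1.411) = 1.000
~γ = 1 − 0.589 = 0.411
γ -> ~γ = min(1, 1 − 0.589 + 0.411) = min(1, 0.822) = 0.822
(β -> (γ -> ~~β)) (+) (γ -> ~γ) = min(1, 1.000 + 0.822) = min(1, 1.822) = 1.000
~((β -> (γ -> ~~β)) (+) (γ -> ~γ)) = 1 − 1.000 = 0.000

0.000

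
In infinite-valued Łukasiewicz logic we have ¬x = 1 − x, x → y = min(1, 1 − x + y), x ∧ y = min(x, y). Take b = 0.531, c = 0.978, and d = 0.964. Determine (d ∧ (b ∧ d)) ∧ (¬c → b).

0.531

b ∧ d = min(0.531, 0.964) = 0.531
d ∧ (b ∧ d) = min(0.964, 0.531) = 0.531
¬c = 1 − 0.978 = 0.022
¬c → b = min(1, 1 − 0.022 + 0.531) = min(1, 1.509) = 1.000
(d ∧ (b ∧ d)) ∧ (¬c → b) = min(0.531, 1.000) = 0.531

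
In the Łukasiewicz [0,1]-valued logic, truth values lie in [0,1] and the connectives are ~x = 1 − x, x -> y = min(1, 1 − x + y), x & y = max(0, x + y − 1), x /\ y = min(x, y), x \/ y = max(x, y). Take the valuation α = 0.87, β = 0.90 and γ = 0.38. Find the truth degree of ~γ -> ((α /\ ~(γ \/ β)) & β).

0.38

~γ = 1 − 0.38 = 0.62
γ \/ β = max(0.38, 0.90) = 0.90
~(γ \/ β) = 1 − 0.90 = 0.10
α /\ ~(γ \/ β) = min(0.87, 0.10) = 0.10
(α /\ ~(γ \/ β)) & β = max(0, 0.10 + 0.90 − 1) = max(0, 0.00) = 0.00
~γ -> ((α /\ ~(γ \/ β)) & β) = min(1, 1 − 0.62 + 0.00) = min(1, 0.38) = 0.38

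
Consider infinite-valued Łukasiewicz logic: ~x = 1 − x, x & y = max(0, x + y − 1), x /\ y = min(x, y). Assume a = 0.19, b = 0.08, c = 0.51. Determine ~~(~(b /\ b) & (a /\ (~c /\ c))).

0.11

b /\ b = min(0.08, 0.08) = 0.08
~(b /\ b) = 1 − 0.08 = 0.92
~c = 1 − 0.51 = 0.49
~c /\ c = min(0.49, 0.51) = 0.49
a /\ (~c /\ c) = min(0.19, 0.49) = 0.19
~(b /\ b) & (a /\ (~c /\ c)) = max(0, 0.92 + 0.19 − 1) = max(0, 0.11) = 0.11
~(~(b /\ b) & (a /\ (~c /\ c))) = 1 − 0.11 = 0.89
~~(~(b /\ b) & (a /\ (~c /\ c))) = 1 − 0.89 = 0.11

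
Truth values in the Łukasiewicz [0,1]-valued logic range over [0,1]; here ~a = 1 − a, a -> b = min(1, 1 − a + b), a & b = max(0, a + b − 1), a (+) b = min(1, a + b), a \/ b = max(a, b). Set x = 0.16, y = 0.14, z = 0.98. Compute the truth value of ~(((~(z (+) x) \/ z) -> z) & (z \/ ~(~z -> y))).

z (+) x = min(1, 0.98 + 0.16) = min(1, 1.14) = 1.00
~(z (+) x) = 1 − 1.00 = 0.00
~(z (+) x) \/ z = max(0.00, 0.98) = 0.98
(~(z (+) x) \/ z) -> z = min(1, 1 − 0.98 + 0.98) = min(1, 1.00) = 1.00
~z = 1 − 0.98 = 0.02
~z -> y = min(1, 1 − 0.02 + 0.14) = min(1, 1.12) = 1.00
~(~z -> y) = 1 − 1.00 = 0.00
z \/ ~(~z -> y) = max(0.98, 0.00) = 0.98
((~(z (+) x) \/ z) -> z) & (z \/ ~(~z -> y)) = max(0, 1.00 + 0.98 − 1) = max(0, 0.98) = 0.98
~(((~(z (+) x) \/ z) -> z) & (z \/ ~(~z -> y))) = 1 − 0.98 = 0.02

0.02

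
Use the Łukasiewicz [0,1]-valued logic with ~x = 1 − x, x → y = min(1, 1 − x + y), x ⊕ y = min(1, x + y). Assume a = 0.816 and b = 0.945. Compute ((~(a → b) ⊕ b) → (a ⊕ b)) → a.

a → b = min(1, 1 − 0.816 + 0.945) = min(1, 1.129) = 1.000
~(a → b) = 1 − 1.000 = 0.000
~(a → b) ⊕ b = min(1, 0.000 + 0.945) = min(1, 0.945) = 0.945
a ⊕ b = min(1, 0.816 + 0.945) = min(1, 1.761) = 1.000
(~(a → b) ⊕ b) → (a ⊕ b) = min(1, 1 − 0.945 + 1.000) = min(1, 1.055) = 1.000
((~(a → b) ⊕ b) → (a ⊕ b)) → a = min(1, 1 − 1.000 + 0.816) = min(1, 0.816) = 0.816

0.816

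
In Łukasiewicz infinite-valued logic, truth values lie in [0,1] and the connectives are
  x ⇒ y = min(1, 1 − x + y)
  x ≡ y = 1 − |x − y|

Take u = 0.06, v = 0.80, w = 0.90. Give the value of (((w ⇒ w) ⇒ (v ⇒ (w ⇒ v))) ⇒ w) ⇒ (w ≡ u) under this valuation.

w ⇒ w = min(1, 1 − 0.90 + 0.90) = min(1, 1.00) = 1.00
w ⇒ v = min(1, 1 − 0.90 + 0.80) = min(1, 0.90) = 0.90
v ⇒ (w ⇒ v) = min(1, 1 − 0.80 + 0.90) = min(1, 1.10) = 1.00
(w ⇒ w) ⇒ (v ⇒ (w ⇒ v)) = min(1, 1 − 1.00 + 1.00) = min(1, 1.00) = 1.00
((w ⇒ w) ⇒ (v ⇒ (w ⇒ v))) ⇒ w = min(1, 1 − 1.00 + 0.90) = min(1, 0.90) = 0.90
w ≡ u = 1 − |0.90 − 0.06| = 1 − 0.84 = 0.16
(((w ⇒ w) ⇒ (v ⇒ (w ⇒ v))) ⇒ w) ⇒ (w ≡ u) = min(1, 1 − 0.90 + 0.16) = min(1, 0.26) = 0.26

0.26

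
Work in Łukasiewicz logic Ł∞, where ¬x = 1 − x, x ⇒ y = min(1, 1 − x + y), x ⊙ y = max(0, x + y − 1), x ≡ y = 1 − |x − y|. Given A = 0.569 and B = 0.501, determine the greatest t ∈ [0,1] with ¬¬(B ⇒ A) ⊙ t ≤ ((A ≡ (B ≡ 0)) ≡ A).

B ⇒ A = min(1, 1 − 0.501 + 0.569) = min(1, 1.068) = 1.000
¬(B ⇒ A) = 1 − 1.000 = 0.000
¬¬(B ⇒ A) = 1 − 0.000 = 1.000
So the left factor is ¬¬(B ⇒ A) = 1.000.
B ≡ 0 = 1 − |0.501 − 0.000| = 1 − 0.501 = 0.499
A ≡ (B ≡ 0) = 1 − |0.569 − 0.499| = 1 − 0.070 = 0.930
(A ≡ (B ≡ 0)) ≡ A = 1 − |0.930 − 0.569| = 1 − 0.361 = 0.639
So the right-hand bound is (A ≡ (B ≡ 0)) ≡ A = 0.639.
The residuum of the Łukasiewicz t-norm gives the supremum: min(1, 1 − 1.000 + 0.639).
1 − 1.000 + 0.639 = 0.639, so t = min(1, 0.639) = 0.639.
Check: 1.000 ⊙ 0.639 = max(0, 0.639) = 0.639 ≤ 0.639.

0.639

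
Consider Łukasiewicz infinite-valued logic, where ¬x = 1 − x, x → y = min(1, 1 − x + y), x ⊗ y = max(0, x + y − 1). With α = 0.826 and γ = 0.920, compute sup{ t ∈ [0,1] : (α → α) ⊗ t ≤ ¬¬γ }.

0.920

α → α = min(1, 1 − 0.826 + 0.826) = min(1, 1.000) = 1.000
So the left factor is α → α = 1.000.
¬γ = 1 − 0.920 = 0.080
¬¬γ = 1 − 0.080 = 0.920
So the right-hand bound is ¬¬γ = 0.920.
The residuum of the Łukasiewicz t-norm gives the supremum: min(1, 1 − 1.000 + 0.920).
1 − 1.000 + 0.920 = 0.920, so t = min(1, 0.920) = 0.920.
Check: 1.000 ⊗ 0.920 = max(0, 0.920) = 0.920 ≤ 0.920.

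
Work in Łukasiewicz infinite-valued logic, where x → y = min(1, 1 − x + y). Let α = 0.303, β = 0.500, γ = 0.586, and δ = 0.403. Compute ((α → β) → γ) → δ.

0.817

α → β = min(1, 1 − 0.303 + 0.500) = min(1, 1.197) = 1.000
(α → β) → γ = min(1, 1 − 1.000 + 0.586) = min(1, 0.586) = 0.586
((α → β) → γ) → δ = min(1, 1 − 0.586 + 0.403) = min(1, 0.817) = 0.817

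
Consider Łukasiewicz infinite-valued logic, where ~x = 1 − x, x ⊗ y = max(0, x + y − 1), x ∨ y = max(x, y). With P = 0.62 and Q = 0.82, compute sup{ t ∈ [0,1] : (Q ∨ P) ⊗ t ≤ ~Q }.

Q ∨ P = max(0.82, 0.62) = 0.82
So the left factor is Q ∨ P = 0.82.
~Q = 1 − 0.82 = 0.18
So the right-hand bound is ~Q = 0.18.
The residuum of the Łukasiewicz t-norm gives the supremum: min(1, 1 − 0.82 + 0.18).
1 − 0.82 + 0.18 = 0.36, so t = min(1, 0.36) = 0.36.
Check: 0.82 ⊗ 0.36 = max(0, 0.18) = 0.18 ≤ 0.18.

0.36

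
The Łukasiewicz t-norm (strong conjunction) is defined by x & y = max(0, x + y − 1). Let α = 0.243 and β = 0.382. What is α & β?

α & β = max(0, 0.243 + 0.382 − 1) = max(0, -0.375) = 0.000
For comparison, the Gödel (minimum) t-norm min(x, y) would give 0.243.

0.000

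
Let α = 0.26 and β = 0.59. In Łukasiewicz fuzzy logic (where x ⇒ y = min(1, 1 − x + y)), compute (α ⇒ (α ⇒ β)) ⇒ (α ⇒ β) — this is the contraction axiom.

α ⇒ β = min(1, 1 − 0.26 + 0.59) = min(1, 1.33) = 1.00
α ⇒ (α ⇒ β) = min(1, 1 − 0.26 + 1.00) = min(1, 1.74) = 1.00
(α ⇒ (α ⇒ β)) ⇒ (α ⇒ β) = min(1, 1 − 1.00 + 1.00) = min(1, 1.00) = 1.00

1.00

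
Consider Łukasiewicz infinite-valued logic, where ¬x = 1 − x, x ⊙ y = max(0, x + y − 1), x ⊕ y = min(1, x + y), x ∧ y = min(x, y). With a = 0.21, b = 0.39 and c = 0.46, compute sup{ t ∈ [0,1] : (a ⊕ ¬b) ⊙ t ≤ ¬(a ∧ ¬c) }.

0.97

¬b = 1 − 0.39 = 0.61
a ⊕ ¬b = min(1, 0.21 + 0.61) = min(1, 0.82) = 0.82
So the left factor is a ⊕ ¬b = 0.82.
¬c = 1 − 0.46 = 0.54
a ∧ ¬c = min(0.21, 0.54) = 0.21
¬(a ∧ ¬c) = 1 − 0.21 = 0.79
So the right-hand bound is ¬(a ∧ ¬c) = 0.79.
The residuum of the Łukasiewicz t-norm gives the supremum: min(1, 1 − 0.82 + 0.79).
1 − 0.82 + 0.79 = 0.97, so t = min(1, 0.97) = 0.97.
Check: 0.82 ⊙ 0.97 = max(0, 0.79) = 0.79 ≤ 0.79.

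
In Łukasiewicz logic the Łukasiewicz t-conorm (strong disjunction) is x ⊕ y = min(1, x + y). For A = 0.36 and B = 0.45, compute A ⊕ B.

A ⊕ B = min(1, 0.36 + 0.45) = min(1, 0.81) = 0.81
For comparison, the Gödel t-conorm max(x, y) would give 0.45.

0.81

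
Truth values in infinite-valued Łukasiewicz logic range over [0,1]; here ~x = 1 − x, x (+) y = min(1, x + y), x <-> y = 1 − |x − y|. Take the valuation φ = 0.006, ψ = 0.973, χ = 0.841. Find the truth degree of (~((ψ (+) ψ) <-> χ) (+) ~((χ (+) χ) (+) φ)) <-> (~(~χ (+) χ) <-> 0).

ψ (+) ψ = min(1, 0.973 + 0.973) = min(1, 1.946) = 1.000
(ψ (+) ψ) <-> χ = 1 − |1.000 − 0.841| = 1 − 0.159 = 0.841
~((ψ (+) ψ) <-> χ) = 1 − 0.841 = 0.159
χ (+) χ = min(1, 0.841 + 0.841) = min(1, 1.682) = 1.000
(χ (+) χ) (+) φ = min(1, 1.000 + 0.006) = min(1, 1.006) = 1.000
~((χ (+) χ) (+) φ) = 1 − 1.000 = 0.000
~((ψ (+) ψ) <-> χ) (+) ~((χ (+) χ) (+) φ) = min(1, 0.159 + 0.000) = min(1, 0.159) = 0.159
~χ = 1 − 0.841 = 0.159
~χ (+) χ = min(1, 0.159 + 0.841) = min(1, 1.000) = 1.000
~(~χ (+) χ) = 1 − 1.000 = 0.000
~(~χ (+) χ) <-> 0 = 1 − |0.000 − 0.000| = 1 − 0.000 = 1.000
(~((ψ (+) ψ) <-> χ) (+) ~((χ (+) χ) (+) φ)) <-> (~(~χ (+) χ) <-> 0) = 1 − |0.159 − 1.000| = 1 − 0.841 = 0.159

0.159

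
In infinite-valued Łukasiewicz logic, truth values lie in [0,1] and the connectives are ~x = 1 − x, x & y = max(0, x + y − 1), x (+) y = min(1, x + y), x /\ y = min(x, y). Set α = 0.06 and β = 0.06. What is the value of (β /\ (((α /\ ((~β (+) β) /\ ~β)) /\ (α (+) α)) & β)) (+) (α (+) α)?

~β = 1 − 0.06 = 0.94
~β (+) β = min(1, 0.94 + 0.06) = min(1, 1.00) = 1.00
(~β (+) β) /\ ~β = min(1.00, 0.94) = 0.94
α /\ ((~β (+) β) /\ ~β) = min(0.06, 0.94) = 0.06
α (+) α = min(1, 0.06 + 0.06) = min(1, 0.12) = 0.12
(α /\ ((~β (+) β) /\ ~β)) /\ (α (+) α) = min(0.06, 0.12) = 0.06
((α /\ ((~β (+) β) /\ ~β)) /\ (α (+) α)) & β = max(0, 0.06 + 0.06 − 1) = max(0, -0.88) = 0.00
β /\ (((α /\ ((~β (+) β) /\ ~β)) /\ (α (+) α)) & β) = min(0.06, 0.00) = 0.00
(β /\ (((α /\ ((~β (+) β) /\ ~β)) /\ (α (+) α)) & β)) (+) (α (+) α) = min(1, 0.00 + 0.12) = min(1, 0.12) = 0.12

0.12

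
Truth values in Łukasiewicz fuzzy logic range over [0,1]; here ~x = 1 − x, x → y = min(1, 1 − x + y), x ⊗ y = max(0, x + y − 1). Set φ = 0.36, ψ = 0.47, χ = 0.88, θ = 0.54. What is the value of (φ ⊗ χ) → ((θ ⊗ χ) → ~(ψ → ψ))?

φ ⊗ χ = max(0, 0.36 + 0.88 − 1) = max(0, 0.24) = 0.24
θ ⊗ χ = max(0, 0.54 + 0.88 − 1) = max(0, 0.42) = 0.42
ψ → ψ = min(1, 1 − 0.47 + 0.47) = min(1, 1.00) = 1.00
~(ψ → ψ) = 1 − 1.00 = 0.00
(θ ⊗ χ) → ~(ψ → ψ) = min(1, 1 − 0.42 + 0.00) = min(1, 0.58) = 0.58
(φ ⊗ χ) → ((θ ⊗ χ) → ~(ψ → ψ)) = min(1, 1 − 0.24 + 0.58) = min(1, 1.34) = 1.00

1.00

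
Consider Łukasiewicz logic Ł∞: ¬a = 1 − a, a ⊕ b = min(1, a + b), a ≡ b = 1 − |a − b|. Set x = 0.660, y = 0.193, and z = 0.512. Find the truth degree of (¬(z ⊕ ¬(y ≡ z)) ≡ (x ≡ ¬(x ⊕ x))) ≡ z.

0.683

y ≡ z = 1 − |0.193 − 0.512| = 1 − 0.319 = 0.681
¬(y ≡ z) = 1 − 0.681 = 0.319
z ⊕ ¬(y ≡ z) = min(1, 0.512 + 0.319) = min(1, 0.831) = 0.831
¬(z ⊕ ¬(y ≡ z)) = 1 − 0.831 = 0.169
x ⊕ x = min(1, 0.660 + 0.660) = min(1, 1.320) = 1.000
¬(x ⊕ x) = 1 − 1.000 = 0.000
x ≡ ¬(x ⊕ x) = 1 − |0.660 − 0.000| = 1 − 0.660 = 0.340
¬(z ⊕ ¬(y ≡ z)) ≡ (x ≡ ¬(x ⊕ x)) = 1 − |0.169 − 0.340| = 1 − 0.171 = 0.829
(¬(z ⊕ ¬(y ≡ z)) ≡ (x ≡ ¬(x ⊕ x))) ≡ z = 1 − |0.829 − 0.512| = 1 − 0.317 = 0.683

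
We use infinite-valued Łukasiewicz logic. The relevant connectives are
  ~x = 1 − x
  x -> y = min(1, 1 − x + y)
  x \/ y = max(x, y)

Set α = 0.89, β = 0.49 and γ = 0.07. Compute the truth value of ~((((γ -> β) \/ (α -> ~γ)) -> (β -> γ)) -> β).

γ -> β = min(1, 1 − 0.07 + 0.49) = min(1, 1.42) = 1.00
~γ = 1 − 0.07 = 0.93
α -> ~γ = min(1, 1 − 0.89 + 0.93) = min(1, 1.04) = 1.00
(γ -> β) \/ (α -> ~γ) = max(1.00, 1.00) = 1.00
β -> γ = min(1, 1 − 0.49 + 0.07) = min(1, 0.58) = 0.58
((γ -> β) \/ (α -> ~γ)) -> (β -> γ) = min(1, 1 − 1.00 + 0.58) = min(1, 0.58) = 0.58
(((γ -> β) \/ (α -> ~γ)) -> (β -> γ)) -> β = min(1, 1 − 0.58 + 0.49) = min(1, 0.91) = 0.91
~((((γ -> β) \/ (α -> ~γ)) -> (β -> γ)) -> β) = 1 − 0.91 = 0.09

0.09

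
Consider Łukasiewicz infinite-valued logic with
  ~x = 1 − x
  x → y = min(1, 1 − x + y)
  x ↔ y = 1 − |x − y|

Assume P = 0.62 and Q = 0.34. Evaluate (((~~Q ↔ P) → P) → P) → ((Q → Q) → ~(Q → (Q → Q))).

0.28

~Q = 1 − 0.34 = 0.66
~~Q = 1 − 0.66 = 0.34
~~Q ↔ P = 1 − |0.34 − 0.62| = 1 − 0.28 = 0.72
(~~Q ↔ P) → P = min(1, 1 − 0.72 + 0.62) = min(1, 0.90) = 0.90
((~~Q ↔ P) → P) → P = min(1, 1 − 0.90 + 0.62) = min(1, 0.72) = 0.72
Q → Q = min(1, 1 − 0.34 + 0.34) = min(1, 1.00) = 1.00
Q → (Q → Q) = min(1, 1 − 0.34 + 1.00) = min(1, 1.66) = 1.00
~(Q → (Q → Q)) = 1 − 1.00 = 0.00
(Q → Q) → ~(Q → (Q → Q)) = min(1, 1 − 1.00 + 0.00) = min(1, 0.00) = 0.00
(((~~Q ↔ P) → P) → P) → ((Q → Q) → ~(Q → (Q → Q))) = min(1, 1 − 0.72 + 0.00) = min(1, 0.28) = 0.28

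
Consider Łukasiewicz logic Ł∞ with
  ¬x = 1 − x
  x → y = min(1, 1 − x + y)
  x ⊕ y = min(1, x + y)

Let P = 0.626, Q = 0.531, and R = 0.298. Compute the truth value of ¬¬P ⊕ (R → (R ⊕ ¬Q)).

1.000

¬P = 1 − 0.626 = 0.374
¬¬P = 1 − 0.374 = 0.626
¬Q = 1 − 0.531 = 0.469
R ⊕ ¬Q = min(1, 0.298 + 0.469) = min(1, 0.767) = 0.767
R → (R ⊕ ¬Q) = min(1, 1 − 0.298 + 0.767) = min(1, 1.469) = 1.000
¬¬P ⊕ (R → (R ⊕ ¬Q)) = min(1, 0.626 + 1.000) = min(1, 1.626) = 1.000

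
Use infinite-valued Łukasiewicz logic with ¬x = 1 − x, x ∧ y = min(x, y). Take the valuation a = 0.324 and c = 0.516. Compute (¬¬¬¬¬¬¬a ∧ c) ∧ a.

0.324

¬a = 1 − 0.324 = 0.676
¬¬a = 1 − 0.676 = 0.324
¬¬¬a = 1 − 0.324 = 0.676
¬¬¬¬a = 1 − 0.676 = 0.324
¬¬¬¬¬a = 1 − 0.324 = 0.676
¬¬¬¬¬¬a = 1 − 0.676 = 0.324
¬¬¬¬¬¬¬a = 1 − 0.324 = 0.676
¬¬¬¬¬¬¬a ∧ c = min(0.676, 0.516) = 0.516
(¬¬¬¬¬¬¬a ∧ c) ∧ a = min(0.516, 0.324) = 0.324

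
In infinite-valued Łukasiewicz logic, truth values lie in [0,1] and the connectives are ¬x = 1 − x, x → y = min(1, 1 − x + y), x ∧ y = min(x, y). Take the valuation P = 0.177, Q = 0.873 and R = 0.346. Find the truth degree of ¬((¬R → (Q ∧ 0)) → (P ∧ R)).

¬R = 1 − 0.346 = 0.654
Q ∧ 0 = min(0.873, 0.000) = 0.000
¬R → (Q ∧ 0) = min(1, 1 − 0.654 + 0.000) = min(1, 0.346) = 0.346
P ∧ R = min(0.177, 0.346) = 0.177
(¬R → (Q ∧ 0)) → (P ∧ R) = min(1, 1 − 0.346 + 0.177) = min(1, 0.831) = 0.831
¬((¬R → (Q ∧ 0)) → (P ∧ R)) = 1 − 0.831 = 0.169

0.169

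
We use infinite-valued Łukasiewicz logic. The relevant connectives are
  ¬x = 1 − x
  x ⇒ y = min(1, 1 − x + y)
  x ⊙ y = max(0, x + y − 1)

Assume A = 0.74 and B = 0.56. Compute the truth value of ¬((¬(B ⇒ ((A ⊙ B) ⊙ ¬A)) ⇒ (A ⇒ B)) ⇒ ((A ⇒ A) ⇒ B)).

A ⊙ B = max(0, 0.74 + 0.56 − 1) = max(0, 0.30) = 0.30
¬A = 1 − 0.74 = 0.26
(A ⊙ B) ⊙ ¬A = max(0, 0.30 + 0.26 − 1) = max(0, -0.44) = 0.00
B ⇒ ((A ⊙ B) ⊙ ¬A) = min(1, 1 − 0.56 + 0.00) = min(1, 0.44) = 0.44
¬(B ⇒ ((A ⊙ B) ⊙ ¬A)) = 1 − 0.44 = 0.56
A ⇒ B = min(1, 1 − 0.74 + 0.56) = min(1, 0.82) = 0.82
¬(B ⇒ ((A ⊙ B) ⊙ ¬A)) ⇒ (A ⇒ B) = min(1, 1 − 0.56 + 0.82) = min(1, 1.26) = 1.00
A ⇒ A = min(1, 1 − 0.74 + 0.74) = min(1, 1.00) = 1.00
(A ⇒ A) ⇒ B = min(1, 1 − 1.00 + 0.56) = min(1, 0.56) = 0.56
(¬(B ⇒ ((A ⊙ B) ⊙ ¬A)) ⇒ (A ⇒ B)) ⇒ ((A ⇒ A) ⇒ B) = min(1, 1 − 1.00 + 0.56) = min(1, 0.56) = 0.56
¬((¬(B ⇒ ((A ⊙ B) ⊙ ¬A)) ⇒ (A ⇒ B)) ⇒ ((A ⇒ A) ⇒ B)) = 1 − 0.56 = 0.44

0.44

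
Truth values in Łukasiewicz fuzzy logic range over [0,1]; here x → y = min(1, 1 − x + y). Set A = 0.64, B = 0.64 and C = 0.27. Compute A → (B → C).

0.99

B → C = min(1, 1 − 0.64 + 0.27) = min(1, 0.63) = 0.63
A → (B → C) = min(1, 1 − 0.64 + 0.63) = min(1, 0.99) = 0.99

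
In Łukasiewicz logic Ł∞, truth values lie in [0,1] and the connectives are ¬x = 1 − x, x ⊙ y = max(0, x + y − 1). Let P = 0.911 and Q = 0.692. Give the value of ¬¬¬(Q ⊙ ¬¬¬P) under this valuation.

¬P = 1 − 0.911 = 0.089
¬¬P = 1 − 0.089 = 0.911
¬¬¬P = 1 − 0.911 = 0.089
Q ⊙ ¬¬¬P = max(0, 0.692 + 0.089 − 1) = max(0, -0.219) = 0.000
¬(Q ⊙ ¬¬¬P) = 1 − 0.000 = 1.000
¬¬(Q ⊙ ¬¬¬P) = 1 − 1.000 = 0.000
¬¬¬(Q ⊙ ¬¬¬P) = 1 − 0.000 = 1.000

1.000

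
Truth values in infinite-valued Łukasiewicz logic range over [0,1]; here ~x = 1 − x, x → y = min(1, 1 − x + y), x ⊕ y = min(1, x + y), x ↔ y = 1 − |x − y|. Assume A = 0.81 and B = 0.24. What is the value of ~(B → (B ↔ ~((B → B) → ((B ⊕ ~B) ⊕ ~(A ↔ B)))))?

0.00

B → B = min(1, 1 − 0.24 + 0.24) = min(1, 1.00) = 1.00
~B = 1 − 0.24 = 0.76
B ⊕ ~B = min(1, 0.24 + 0.76) = min(1, 1.00) = 1.00
A ↔ B = 1 − |0.81 − 0.24| = 1 − 0.57 = 0.43
~(A ↔ B) = 1 − 0.43 = 0.57
(B ⊕ ~B) ⊕ ~(A ↔ B) = min(1, 1.00 + 0.57) = min(1, 1.57) = 1.00
(B → B) → ((B ⊕ ~B) ⊕ ~(A ↔ B)) = min(1, 1 − 1.00 + 1.00) = min(1, 1.00) = 1.00
~((B → B) → ((B ⊕ ~B) ⊕ ~(A ↔ B))) = 1 − 1.00 = 0.00
B ↔ ~((B → B) → ((B ⊕ ~B) ⊕ ~(A ↔ B))) = 1 − |0.24 − 0.00| = 1 − 0.24 = 0.76
B → (B ↔ ~((B → B) → ((B ⊕ ~B) ⊕ ~(A ↔ B)))) = min(1, 1 − 0.24 + 0.76) = min(1, 1.52) = 1.00
~(B → (B ↔ ~((B → B) → ((B ⊕ ~B) ⊕ ~(A ↔ B))))) = 1 − 1.00 = 0.00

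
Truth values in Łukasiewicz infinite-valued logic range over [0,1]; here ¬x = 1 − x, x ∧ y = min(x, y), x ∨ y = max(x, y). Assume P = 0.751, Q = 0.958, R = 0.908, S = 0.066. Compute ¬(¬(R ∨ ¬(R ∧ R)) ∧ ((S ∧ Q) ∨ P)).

R ∧ R = min(0.908, 0.908) = 0.908
¬(R ∧ R) = 1 − 0.908 = 0.092
R ∨ ¬(R ∧ R) = max(0.908, 0.092) = 0.908
¬(R ∨ ¬(R ∧ R)) = 1 − 0.908 = 0.092
S ∧ Q = min(0.066, 0.958) = 0.066
(S ∧ Q) ∨ P = max(0.066, 0.751) = 0.751
¬(R ∨ ¬(R ∧ R)) ∧ ((S ∧ Q) ∨ P) = min(0.092, 0.751) = 0.092
¬(¬(R ∨ ¬(R ∧ R)) ∧ ((S ∧ Q) ∨ P)) = 1 − 0.092 = 0.908

0.908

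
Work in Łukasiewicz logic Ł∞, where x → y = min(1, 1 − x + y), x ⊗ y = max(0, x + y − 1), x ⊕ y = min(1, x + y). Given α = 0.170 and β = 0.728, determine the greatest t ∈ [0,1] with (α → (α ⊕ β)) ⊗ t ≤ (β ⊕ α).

0.898

α ⊕ β = min(1, 0.170 + 0.728) = min(1, 0.898) = 0.898
α → (α ⊕ β) = min(1, 1 − 0.170 + 0.898) = min(1, 1.728) = 1.000
So the left factor is α → (α ⊕ β) = 1.000.
β ⊕ α = min(1, 0.728 + 0.170) = min(1, 0.898) = 0.898
So the right-hand bound is β ⊕ α = 0.898.
The residuum of the Łukasiewicz t-norm gives the supremum: min(1, 1 − 1.000 + 0.898).
1 − 1.000 + 0.898 = 0.898, so t = min(1, 0.898) = 0.898.
Check: 1.000 ⊗ 0.898 = max(0, 0.898) = 0.898 ≤ 0.898.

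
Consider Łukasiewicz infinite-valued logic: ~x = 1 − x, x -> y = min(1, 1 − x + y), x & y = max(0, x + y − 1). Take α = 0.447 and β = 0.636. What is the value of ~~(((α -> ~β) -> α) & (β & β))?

0.000

~β = 1 − 0.636 = 0.364
α -> ~β = min(1, 1 − 0.447 + 0.364) = min(1, 0.917) = 0.917
(α -> ~β) -> α = min(1, 1 − 0.917 + 0.447) = min(1, 0.530) = 0.530
β & β = max(0, 0.636 + 0.636 − 1) = max(0, 0.272) = 0.272
((α -> ~β) -> α) & (β & β) = max(0, 0.530 + 0.272 − 1) = max(0, -0.198) = 0.000
~(((α -> ~β) -> α) & (β & β)) = 1 − 0.000 = 1.000
~~(((α -> ~β) -> α) & (β & β)) = 1 − 1.000 = 0.000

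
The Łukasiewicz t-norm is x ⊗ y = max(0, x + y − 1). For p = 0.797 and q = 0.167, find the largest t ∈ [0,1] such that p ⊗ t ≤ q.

0.370

The residuum of the Łukasiewicz t-norm gives the supremum: min(1, 1 − 0.797 + 0.167).
1 − 0.797 + 0.167 = 0.370, so t = min(1, 0.370) = 0.370.
Check: 0.797 ⊗ 0.370 = max(0, 0.167) = 0.167 ≤ 0.167.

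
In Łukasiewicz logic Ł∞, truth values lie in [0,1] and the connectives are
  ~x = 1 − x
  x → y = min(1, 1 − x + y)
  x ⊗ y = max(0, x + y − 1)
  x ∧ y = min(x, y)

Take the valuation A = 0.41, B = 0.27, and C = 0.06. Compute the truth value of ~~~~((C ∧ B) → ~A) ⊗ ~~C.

C ∧ B = min(0.06, 0.27) = 0.06
~A = 1 − 0.41 = 0.59
(C ∧ B) → ~A = min(1, 1 − 0.06 + 0.59) = min(1, 1.53) = 1.00
~((C ∧ B) → ~A) = 1 − 1.00 = 0.00
~~((C ∧ B) → ~A) = 1 − 0.00 = 1.00
~~~((C ∧ B) → ~A) = 1 − 1.00 = 0.00
~~~~((C ∧ B) → ~A) = 1 − 0.00 = 1.00
~C = 1 − 0.06 = 0.94
~~C = 1 − 0.94 = 0.06
~~~~((C ∧ B) → ~A) ⊗ ~~C = max(0, 1.00 + 0.06 − 1) = max(0, 0.06) = 0.06

0.06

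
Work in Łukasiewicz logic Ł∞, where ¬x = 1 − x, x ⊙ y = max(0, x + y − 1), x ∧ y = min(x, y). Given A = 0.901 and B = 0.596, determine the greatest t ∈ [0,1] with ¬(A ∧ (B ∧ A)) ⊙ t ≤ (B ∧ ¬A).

0.695

B ∧ A = min(0.596, 0.901) = 0.596
A ∧ (B ∧ A) = min(0.901, 0.596) = 0.596
¬(A ∧ (B ∧ A)) = 1 − 0.596 = 0.404
So the left factor is ¬(A ∧ (B ∧ A)) = 0.404.
¬A = 1 − 0.901 = 0.099
B ∧ ¬A = min(0.596, 0.099) = 0.099
So the right-hand bound is B ∧ ¬A = 0.099.
The residuum of the Łukasiewicz t-norm gives the supremum: min(1, 1 − 0.404 + 0.099).
1 − 0.404 + 0.099 = 0.695, so t = min(1, 0.695) = 0.695.
Check: 0.404 ⊙ 0.695 = max(0, 0.099) = 0.099 ≤ 0.099.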